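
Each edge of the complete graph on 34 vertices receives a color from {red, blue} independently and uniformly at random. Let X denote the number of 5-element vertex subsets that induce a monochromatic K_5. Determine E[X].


Let X = Σ_S X_S over the C(34, 5) = 278256 subsets S of size 5, where X_S = 1 if the K_5 on S is monochromatic.
For a fixed S, the K_5 on S has C(5, 2) = 10 edges. P[all 10 edges red] = (1/2)^10, and likewise for blue, so P[monochromatic] = 2·(1/2)^10 = 2^{1 − 10} = 1/512.
By linearity of expectation: E[X] = C(34, 5) · 2^{1 − 10} = 278256 · 1/512 = 17391/32.
Numerically: E[X] ≈ 543.46875.

E[X] = C(34,5)·2^(1−C(5,2)) = 17391/32 ≈ 543.46875.


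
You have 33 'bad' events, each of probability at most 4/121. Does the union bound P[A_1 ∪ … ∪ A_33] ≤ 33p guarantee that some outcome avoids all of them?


Union bound: P[∪_{i=1}^{33} A_i] ≤ Σ_i P[A_i] ≤ 33·p = 33·(4/121) = 12/11.
Numerically: 12/11 ≈ 1.0909.
Is 12/11 < 1? NO.
Since the bound 12/11 is ≥ 1, the union bound is uninformative here; it does NOT by itself certify existence.

33·p = 12/11 ≈ 1.0909; existence NOT certified by the union bound.


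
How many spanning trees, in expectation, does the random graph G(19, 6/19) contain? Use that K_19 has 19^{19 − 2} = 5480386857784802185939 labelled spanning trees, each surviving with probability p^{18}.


K_19 has 19^{19 − 2} = 5480386857784802185939 labelled spanning trees.
For each such spanning tree H, let X_H = 1 if all 18 edges of H are present in G. Then P[X_H = 1] = p^{18} = (6/19)^{18} = 101559956668416/104127350297911241532841.
Summing the indicators: E[X] = Σ_H E[X_H] = 5480386857784802185939 · p^{18} = 5480386857784802185939 · 101559956668416/104127350297911241532841 = 101559956668416/19.
Numerically: E[X] ≈ 5.345e+12.

E[X] = 5480386857784802185939 · (6/19)^{18} = 101559956668416/19 ≈ 5.345e+12.


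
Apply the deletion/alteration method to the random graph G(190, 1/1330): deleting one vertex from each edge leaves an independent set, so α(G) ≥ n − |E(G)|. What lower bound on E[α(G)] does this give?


E[|E(G)|] = C(190, 2)·p = 17955 · (1/1330) = 27/2.
E[α(G)] ≥ n − E[|E(G)|] = 190 − 27/2 = 353/2.
Numerically: ≈ 176.500.
(This is only a lower bound; the true E[α(G)] may be larger.)

E[α(G)] ≥ 353/2 ≈ 176.500.


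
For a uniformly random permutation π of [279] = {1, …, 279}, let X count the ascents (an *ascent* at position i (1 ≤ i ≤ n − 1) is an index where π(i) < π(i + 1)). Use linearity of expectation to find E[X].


Write X = Σ X_I over i = 1, …, 278, with X_I the indicator of one ascent.
There are 278 indicators.
For each fixed i, the pair (π(i), π(i+1)) is a uniformly random ordered pair of distinct values from {1, …, 279}; by symmetry P[π(i) < π(i+1)] = 1/2.
By linearity: E[X] = 278 · (1/2) = (279 − 1) · (1/2) = 139 ≈ 139.000000.

E[X] = 139 = 139.000000.


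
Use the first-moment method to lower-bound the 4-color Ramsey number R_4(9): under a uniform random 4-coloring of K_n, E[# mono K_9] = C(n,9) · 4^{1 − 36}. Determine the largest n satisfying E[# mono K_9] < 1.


We need C(n, 9) · 4^{1 − 36} < 1, i.e. C(n, 9) < 4^{36 − 1} = 1180591620717411303424.
Check values of n near the boundary:
  n = 912: C(912, 9) = 1156095740032081475120; 1156095740032081475120 < 1180591620717411303424? YES
  n = 913: C(913, 9) = 1167605542753639808390; 1167605542753639808390 < 1180591620717411303424? YES
  n = 914: C(914, 9) = 1179217089587653905932; 1179217089587653905932 < 1180591620717411303424? YES
  n = 915: C(915, 9) = 1190931166636537885130; 1190931166636537885130 < 1180591620717411303424? NO
The largest n with C(n, 9) < 1180591620717411303424 is n = 914 (where E[X] = 294804272396913476483/295147905179352825856 ≈ 0.9988357). Hence R_4(9) > 914, i.e. R_4(9) ≥ 915.

Largest n = 914; hence R_4(9) > 914.


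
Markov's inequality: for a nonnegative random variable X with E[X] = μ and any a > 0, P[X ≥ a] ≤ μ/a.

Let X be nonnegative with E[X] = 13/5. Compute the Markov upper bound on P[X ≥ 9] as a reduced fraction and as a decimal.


μ = E[X] = 13/5, a = 9.
Markov: P[X ≥ 9] ≤ μ/a = (13/5)/9 = 13/45.
Numerically: ≈ 0.289.
(Since a = 9 > μ = 2.600, the bound 13/45 is < 1 and informative.)

P[X ≥ 9] ≤ 13/45 ≈ 0.289.


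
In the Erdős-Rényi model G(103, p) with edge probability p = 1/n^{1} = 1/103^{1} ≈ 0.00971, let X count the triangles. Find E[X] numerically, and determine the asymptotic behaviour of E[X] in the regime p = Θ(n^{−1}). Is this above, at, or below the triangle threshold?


Number of potential triangles: C(103, 3) = 176851.
Each occurs with probability p³ ≈ (0.00971)³ ≈ 9.15142e-07.
By linearity: E[X] = C(103, 3)·p³ ≈ 176851 · 9.15142e-07 ≈ 0.162.
Here α = 1, so p = 1/n is exactly at the triangle threshold p ~ 1/n. Asymptotically E[X] → c³/6 = 1³/6 = 1/6 ≈ 0.167, a bounded constant. In this regime the triangle count is asymptotically Poisson(c³/6).

E[X] ≈ 0.162; in regime p = Θ(1/n^{1}) E[X] stays bounded (at the triangle threshold p ~ 1/n).


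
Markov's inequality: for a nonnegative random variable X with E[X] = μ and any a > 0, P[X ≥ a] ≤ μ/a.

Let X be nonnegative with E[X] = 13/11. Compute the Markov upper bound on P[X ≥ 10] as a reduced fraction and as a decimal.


μ = E[X] = 13/11, a = 10.
Markov: P[X ≥ 10] ≤ μ/a = (13/11)/10 = 13/110.
Numerically: ≈ 0.118.
(Since a = 10 > μ = 1.182, the bound 13/110 is < 1 and informative.)

P[X ≥ 10] ≤ 13/110 ≈ 0.118.


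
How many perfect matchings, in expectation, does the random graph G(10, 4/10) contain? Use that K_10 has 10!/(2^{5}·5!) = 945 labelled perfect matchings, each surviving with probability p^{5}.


K_10 has 10!/(2^{5}·5!) = 945 labelled perfect matchings.
For each such perfect matching H, let X_H = 1 if all 5 edges of H are present in G. Then P[X_H = 1] = p^{5} = (2/5)^{5} = 32/3125.
By linearity: E[X] = Σ_H E[X_H] = 945 · p^{5} = 945 · 32/3125 = 6048/625.
Numerically: E[X] ≈ 9.6768.

E[X] = 945 · (2/5)^{5} = 6048/625 ≈ 9.6768.


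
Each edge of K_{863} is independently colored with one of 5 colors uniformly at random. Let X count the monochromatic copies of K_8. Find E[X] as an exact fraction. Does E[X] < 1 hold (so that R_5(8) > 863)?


E[X] = C(863, 8) · 5^{1 − 28} = 7386423071602617757 · 5^{−27} = 7386423071602617757/7450580596923828125.
As a reduced fraction: E[X] = 7386423071602617757/7450580596923828125 ≈ 0.991389.
Is E[X] < 1? YES.
Since E[X] < 1, there exists a 5-coloring of K_{863} with no monochromatic K_8; hence R_5(8) > 863.

E[X] = 7386423071602617757/7450580596923828125 ≈ 0.991389; E[X] < 1, so R_5(8) > 863.


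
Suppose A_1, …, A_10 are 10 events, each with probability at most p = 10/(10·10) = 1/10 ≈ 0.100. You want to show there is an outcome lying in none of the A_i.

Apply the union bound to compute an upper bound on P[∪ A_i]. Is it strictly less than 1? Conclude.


Union bound: P[∪_{i=1}^{10} A_i] ≤ Σ_i P[A_i] ≤ 10·p = 10·(1/10) = 1.
Numerically: 1 ≈ 1.000.
Is 1 < 1? NO.
Since the bound 1 is ≥ 1, the union bound is uninformative here; it does NOT by itself certify existence.

10·p = 1 ≈ 1.000; existence NOT certified by the union bound.


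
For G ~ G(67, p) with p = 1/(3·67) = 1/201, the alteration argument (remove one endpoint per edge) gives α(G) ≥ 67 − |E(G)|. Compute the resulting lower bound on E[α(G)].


E[|E(G)|] = C(67, 2)·p = 2211 · (1/201) = 11.
E[α(G)] ≥ n − E[|E(G)|] = 67 − 11 = 56.
Numerically: ≈ 56.000000.
(This is only a lower bound; the true E[α(G)] may be larger.)

E[α(G)] ≥ 56 ≈ 56.000000.


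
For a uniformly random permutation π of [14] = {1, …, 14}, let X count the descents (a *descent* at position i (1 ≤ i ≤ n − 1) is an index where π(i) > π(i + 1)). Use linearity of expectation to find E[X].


Write X = Σ X_I over i = 1, …, 13, with X_I the indicator of one descent.
There are 13 indicators.
For each fixed i, the pair (π(i), π(i+1)) is a uniformly random ordered pair of distinct values from {1, …, 14}; by symmetry P[π(i) > π(i+1)] = 1/2.
By linearity: E[X] = 13 · (1/2) = (14 − 1) · (1/2) = 13/2 ≈ 6.500.

E[X] = 13/2 = 6.500.


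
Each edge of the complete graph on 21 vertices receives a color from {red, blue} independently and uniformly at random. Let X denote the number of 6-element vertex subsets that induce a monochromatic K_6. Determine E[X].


Let X = Σ_S X_S over the C(21, 6) = 54264 subsets S of size 6, where X_S = 1 if the K_6 on S is monochromatic.
For a fixed S, the K_6 on S has C(6, 2) = 15 edges. P[all 15 edges red] = (1/2)^15, and likewise for blue, so P[monochromatic] = 2·(1/2)^15 = 2^{1 − 15} = 1/16384.
By linearity: E[X] = C(21, 6) · 2^{1 − 15} = 54264 · 1/16384 = 6783/2048.
Numerically: E[X] ≈ 3.312.

E[X] = C(21,6)·2^(1−C(6,2)) = 6783/2048 ≈ 3.312.


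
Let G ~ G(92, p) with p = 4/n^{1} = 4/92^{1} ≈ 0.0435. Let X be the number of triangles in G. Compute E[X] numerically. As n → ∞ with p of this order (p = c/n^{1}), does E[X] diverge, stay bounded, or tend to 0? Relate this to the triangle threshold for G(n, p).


Number of potential triangles: C(92, 3) = 125580.
Each occurs with probability p³ ≈ (0.0435)³ ≈ 8.21895e-05.
By linearity: E[X] = C(92, 3)·p³ ≈ 125580 · 8.21895e-05 ≈ 10.321.
Here α = 1, so p = 4/n is exactly at the triangle threshold p ~ 1/n. Asymptotically E[X] → c³/6 = 4³/6 = 32/3 ≈ 10.667, a bounded constant. In this regime the triangle count is asymptotically Poisson(c³/6).

E[X] ≈ 10.321; in regime p = Θ(1/n^{1}) E[X] stays bounded (at the triangle threshold p ~ 1/n).


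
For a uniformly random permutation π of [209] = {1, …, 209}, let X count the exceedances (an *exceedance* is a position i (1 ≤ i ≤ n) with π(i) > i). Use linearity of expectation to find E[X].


Write X = Σ_{i=1}^{209} X_i, where X_i = 1_{π(i) > i}.
For each fixed i, π(i) is uniform over {1, …, 209} (marginal of a uniform permutation), so P[π(i) > i] = (n − i)/n. Summing: Σ_{i=1}^{209} (n − i)/n = (0 + 1 + … + 208)/209 = 209(209 − 1)/(2·209) = (209 − 1)/2.
Hence E[X] = Σ_{i=1}^{209} (209 − i)/209 = 104 ≈ 104.000.

E[X] = 104 = 104.000.


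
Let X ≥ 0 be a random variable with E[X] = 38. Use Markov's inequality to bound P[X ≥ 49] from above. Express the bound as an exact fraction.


μ = E[X] = 38, a = 49.
Markov: P[X ≥ 49] ≤ μ/a = (38)/49 = 38/49.
Numerically: ≈ 0.776.
(Since a = 49 > μ = 38.000, the bound 38/49 is < 1 and informative.)

P[X ≥ 49] ≤ 38/49 ≈ 0.776.


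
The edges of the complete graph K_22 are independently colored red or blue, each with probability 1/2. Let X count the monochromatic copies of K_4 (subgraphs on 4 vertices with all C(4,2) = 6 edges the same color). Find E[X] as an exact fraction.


Let X = Σ_S X_S over the C(22, 4) = 7315 subsets S of size 4, where X_S = 1 if the K_4 on S is monochromatic.
For a fixed S, the K_4 on S has C(4, 2) = 6 edges. P[all 6 edges red] = (1/2)^6, and likewise for blue, so P[monochromatic] = 2·(1/2)^6 = 2^{1 − 6} = 1/32.
By linearity of expectation: E[X] = C(22, 4) · 2^{1 − 6} = 7315 · 1/32 = 7315/32.
Numerically: E[X] ≈ 228.5938.

E[X] = C(22,4)·2^(1−C(4,2)) = 7315/32 ≈ 228.5938.


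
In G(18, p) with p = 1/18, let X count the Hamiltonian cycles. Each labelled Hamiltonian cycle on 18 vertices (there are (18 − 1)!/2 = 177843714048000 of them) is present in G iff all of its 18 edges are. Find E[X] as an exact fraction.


K_18 has (18 − 1)!/2 = 177843714048000 labelled Hamiltonian cycles.
For each such Hamiltonian cycle H, let X_H = 1 if all 18 edges of H are present in G. Then P[X_H = 1] = p^{18} = (1/18)^{18} = 1/39346408075296537575424.
By linearity of expectation: E[X] = Σ_H E[X_H] = 177843714048000 · p^{18} = 177843714048000 · 1/39346408075296537575424 = 14889875/3294258113514384.
Numerically: E[X] ≈ 4.52e-09.

E[X] = 177843714048000 · (1/18)^{18} = 14889875/3294258113514384 ≈ 4.52e-09.


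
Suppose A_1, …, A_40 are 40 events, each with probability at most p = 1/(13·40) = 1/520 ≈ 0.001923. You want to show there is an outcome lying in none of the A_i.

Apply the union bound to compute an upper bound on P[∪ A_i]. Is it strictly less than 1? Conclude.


Union bound: P[∪_{i=1}^{40} A_i] ≤ Σ_i P[A_i] ≤ 40·p = 40·(1/520) = 1/13.
Numerically: 1/13 ≈ 0.076923.
Is 1/13 < 1? YES.
Since P[∪ A_i] ≤ 1/13 < 1, the complement has P[∩ A_i^c] ≥ 1 − 1/13 = 12/13 > 0, so some outcome avoids every A_i.

40·p = 1/13 ≈ 0.076923; existence CERTIFIED by the union bound.


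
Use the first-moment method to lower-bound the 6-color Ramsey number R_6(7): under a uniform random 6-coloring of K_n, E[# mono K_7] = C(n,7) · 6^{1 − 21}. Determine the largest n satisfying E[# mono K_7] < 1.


We need C(n, 7) · 6^{1 − 21} < 1, i.e. C(n, 7) < 6^{21 − 1} = 3656158440062976.
Check values of n near the boundary:
  n = 563: C(563, 7) = 3426622515769596; 3426622515769596 < 3656158440062976? YES
  n = 564: C(564, 7) = 3469685994423792; 3469685994423792 < 3656158440062976? YES
  n = 565: C(565, 7) = 3513212521235560; 3513212521235560 < 3656158440062976? YES
  n = 566: C(566, 7) = 3557206237959440; 3557206237959440 < 3656158440062976? YES
  n = 567: C(567, 7) = 3601671315933933; 3601671315933933 < 3656158440062976? YES
  n = 568: C(568, 7) = 3646611956239704; 3646611956239704 < 3656158440062976? YES
  n = 569: C(569, 7) = 3692032389858348; 3692032389858348 < 3656158440062976? NO
The largest n with C(n, 7) < 3656158440062976 is n = 568 (where E[X] = 16882462760369/16926659444736 ≈ 0.99739). Hence R_6(7) > 568, i.e. R_6(7) ≥ 569.

Largest n = 568; hence R_6(7) > 568.


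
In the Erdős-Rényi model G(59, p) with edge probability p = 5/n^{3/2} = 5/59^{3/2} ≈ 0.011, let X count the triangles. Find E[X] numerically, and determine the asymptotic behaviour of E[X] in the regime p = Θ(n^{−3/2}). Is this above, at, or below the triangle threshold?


Number of potential triangles: C(59, 3) = 32509.
Each occurs with probability p³ ≈ (0.011)³ ≈ 1.34300e-06.
By linearity: E[X] = C(59, 3)·p³ ≈ 32509 · 1.34300e-06 ≈ 0.044.
Since α = 3/2 > 1, p = c/n^{3/2} = o(1/n) is below the triangle threshold p ~ 1/n. Asymptotically E[X] ~ (c³/6)·n^{3(1−α)} = (5³/6)·n^{-1.5} → 0, so by Markov's inequality G has no triangles w.h.p.

E[X] ≈ 0.044; in regime p = Θ(1/n^{3/2}) E[X] tends to 0 (below the triangle threshold p ~ 1/n).


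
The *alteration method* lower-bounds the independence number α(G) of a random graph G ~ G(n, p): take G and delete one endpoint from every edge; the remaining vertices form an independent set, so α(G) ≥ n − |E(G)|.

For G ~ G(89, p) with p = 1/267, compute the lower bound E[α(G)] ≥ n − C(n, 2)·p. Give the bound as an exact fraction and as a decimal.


E[|E(G)|] = C(89, 2)·p = 3916 · (1/267) = 44/3.
E[α(G)] ≥ n − E[|E(G)|] = 89 − 44/3 = 223/3.
Numerically: ≈ 74.333333.
(This is only a lower bound; the true E[α(G)] may be larger.)

E[α(G)] ≥ 223/3 ≈ 74.333333.


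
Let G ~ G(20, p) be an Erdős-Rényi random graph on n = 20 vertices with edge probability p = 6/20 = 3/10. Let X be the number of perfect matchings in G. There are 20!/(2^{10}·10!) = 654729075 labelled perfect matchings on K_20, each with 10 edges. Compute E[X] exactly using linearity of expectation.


K_20 has 20!/(2^{10}·10!) = 654729075 labelled perfect matchings.
For each such perfect matching H, let X_H = 1 if all 10 edges of H are present in G. Then P[X_H = 1] = p^{10} = (3/10)^{10} = 59049/10000000000.
By linearity: E[X] = Σ_H E[X_H] = 654729075 · p^{10} = 654729075 · 59049/10000000000 = 1546443885987/400000000.
Numerically: E[X] ≈ 3.87e+03.

E[X] = 654729075 · (3/10)^{10} = 1546443885987/400000000 ≈ 3.87e+03.


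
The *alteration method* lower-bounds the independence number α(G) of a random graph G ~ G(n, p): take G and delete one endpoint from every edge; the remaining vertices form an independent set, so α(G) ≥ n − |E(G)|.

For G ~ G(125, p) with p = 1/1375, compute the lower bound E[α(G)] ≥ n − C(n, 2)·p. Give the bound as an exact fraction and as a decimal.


E[|E(G)|] = C(125, 2)·p = 7750 · (1/1375) = 62/11.
E[α(G)] ≥ n − E[|E(G)|] = 125 − 62/11 = 1313/11.
Numerically: ≈ 119.36364.
(This is only a lower bound; the true E[α(G)] may be larger.)

E[α(G)] ≥ 1313/11 ≈ 119.36364.


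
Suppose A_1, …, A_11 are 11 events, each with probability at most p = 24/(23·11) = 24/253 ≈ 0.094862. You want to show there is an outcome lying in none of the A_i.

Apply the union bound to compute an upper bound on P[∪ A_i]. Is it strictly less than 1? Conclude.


Union bound: P[∪_{i=1}^{11} A_i] ≤ Σ_i P[A_i] ≤ 11·p = 11·(24/253) = 24/23.
Numerically: 24/23 ≈ 1.043478.
Is 24/23 < 1? NO.
Since the bound 24/23 is ≥ 1, the union bound is uninformative here; it does NOT by itself certify existence.

11·p = 24/23 ≈ 1.043478; existence NOT certified by the union bound.


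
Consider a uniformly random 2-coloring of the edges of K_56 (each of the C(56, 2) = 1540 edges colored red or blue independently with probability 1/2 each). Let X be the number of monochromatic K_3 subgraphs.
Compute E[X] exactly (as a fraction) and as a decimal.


Let X = Σ_S X_S over the C(56, 3) = 27720 subsets S of size 3, where X_S = 1 if the K_3 on S is monochromatic.
For a fixed S, the K_3 on S has C(3, 2) = 3 edges. P[all 3 edges red] = (1/2)^3, and likewise for blue, so P[monochromatic] = 2·(1/2)^3 = 2^{1 − 3} = 1/4.
By linearity: E[X] = C(56, 3) · 2^{1 − 3} = 27720 · 1/4 = 6930.
Numerically: E[X] ≈ 6930.000000.

E[X] = C(56,3)·2^(1−C(3,2)) = 6930 ≈ 6930.000000.


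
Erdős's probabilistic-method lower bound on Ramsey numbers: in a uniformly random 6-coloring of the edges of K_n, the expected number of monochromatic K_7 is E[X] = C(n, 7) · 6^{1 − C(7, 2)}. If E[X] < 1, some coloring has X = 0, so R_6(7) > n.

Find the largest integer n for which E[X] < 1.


We need C(n, 7) · 6^{1 − 21} < 1, i.e. C(n, 7) < 6^{21 − 1} = 3656158440062976.
Check values of n near the boundary:
  n = 563: C(563, 7) = 3426622515769596; 3426622515769596 < 3656158440062976? YES
  n = 564: C(564, 7) = 3469685994423792; 3469685994423792 < 3656158440062976? YES
  n = 565: C(565, 7) = 3513212521235560; 3513212521235560 < 3656158440062976? YES
  n = 566: C(566, 7) = 3557206237959440; 3557206237959440 < 3656158440062976? YES
  n = 567: C(567, 7) = 3601671315933933; 3601671315933933 < 3656158440062976? YES
  n = 568: C(568, 7) = 3646611956239704; 3646611956239704 < 3656158440062976? YES
  n = 569: C(569, 7) = 3692032389858348; 3692032389858348 < 3656158440062976? NO
  n = 570: C(570, 7) = 3737936877831720; 3737936877831720 < 3656158440062976? NO
  n = 571: C(571, 7) = 3784329711421830; 3784329711421830 < 3656158440062976? NO
The largest n with C(n, 7) < 3656158440062976 is n = 568 (where E[X] = 16882462760369/16926659444736 ≈ 0.9974). Hence R_6(7) > 568, i.e. R_6(7) ≥ 569.

Largest n = 568; hence R_6(7) > 568.


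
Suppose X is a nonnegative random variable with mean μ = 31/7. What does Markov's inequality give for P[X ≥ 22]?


μ = E[X] = 31/7, a = 22.
Markov: P[X ≥ 22] ≤ μ/a = (31/7)/22 = 31/154.
Numerically: ≈ 0.20130.
(Since a = 22 > μ = 4.42857, the bound 31/154 is < 1 and informative.)

P[X ≥ 22] ≤ 31/154 ≈ 0.20130.


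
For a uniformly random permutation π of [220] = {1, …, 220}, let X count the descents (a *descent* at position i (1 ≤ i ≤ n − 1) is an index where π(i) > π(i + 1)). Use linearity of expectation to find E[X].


Write X = Σ X_I over i = 1, …, 219, with X_I the indicator of one descent.
There are 219 indicators.
For each fixed i, the pair (π(i), π(i+1)) is a uniformly random ordered pair of distinct values from {1, …, 220}; by symmetry P[π(i) > π(i+1)] = 1/2.
By linearity: E[X] = 219 · (1/2) = (220 − 1) · (1/2) = 219/2 ≈ 109.5000.

E[X] = 219/2 = 109.5000.


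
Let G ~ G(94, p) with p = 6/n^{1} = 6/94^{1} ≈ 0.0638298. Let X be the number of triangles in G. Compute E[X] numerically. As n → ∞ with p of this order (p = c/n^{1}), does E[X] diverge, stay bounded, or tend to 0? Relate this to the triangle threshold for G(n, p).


Number of potential triangles: C(94, 3) = 134044.
Each occurs with probability p³ ≈ (0.0638298)³ ≈ 2.60057983e-04.
By linearity: E[X] = C(94, 3)·p³ ≈ 134044 · 2.60057983e-04 ≈ 34.859212.
Here α = 1, so p = 6/n is exactly at the triangle threshold p ~ 1/n. Asymptotically E[X] → c³/6 = 6³/6 = 36 ≈ 36.000000, a bounded constant. In this regime the triangle count is asymptotically Poisson(c³/6).

E[X] ≈ 34.859212; in regime p = Θ(1/n^{1}) E[X] stays bounded (at the triangle threshold p ~ 1/n).


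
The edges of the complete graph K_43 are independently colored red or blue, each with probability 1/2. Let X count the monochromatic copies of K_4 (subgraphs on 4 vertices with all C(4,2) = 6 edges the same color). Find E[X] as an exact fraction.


Let X = Σ_S X_S over the C(43, 4) = 123410 subsets S of size 4, where X_S = 1 if the K_4 on S is monochromatic.
For a fixed S, the K_4 on S has C(4, 2) = 6 edges. P[all 6 edges red] = (1/2)^6, and likewise for blue, so P[monochromatic] = 2·(1/2)^6 = 2^{1 − 6} = 1/32.
By linearity of expectation: E[X] = C(43, 4) · 2^{1 − 6} = 123410 · 1/32 = 61705/16.
Numerically: E[X] ≈ 3856.56250.

E[X] = C(43,4)·2^(1−C(4,2)) = 61705/16 ≈ 3856.56250.


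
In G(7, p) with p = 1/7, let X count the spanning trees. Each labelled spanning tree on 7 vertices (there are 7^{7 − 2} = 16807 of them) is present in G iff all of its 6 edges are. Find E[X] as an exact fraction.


K_7 has 7^{7 − 2} = 16807 labelled spanning trees.
For each such spanning tree H, let X_H = 1 if all 6 edges of H are present in G. Then P[X_H = 1] = p^{6} = (1/7)^{6} = 1/117649.
By linearity of expectation: E[X] = Σ_H E[X_H] = 16807 · p^{6} = 16807 · 1/117649 = 1/7.
Numerically: E[X] ≈ 0.14286.

E[X] = 16807 · (1/7)^{6} = 1/7 ≈ 0.14286.


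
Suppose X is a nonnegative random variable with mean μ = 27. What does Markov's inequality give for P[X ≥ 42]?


μ = E[X] = 27, a = 42.
Markov: P[X ≥ 42] ≤ μ/a = (27)/42 = 9/14.
Numerically: ≈ 0.64286.
(Since a = 42 > μ = 27.00000, the bound 9/14 is < 1 and informative.)

P[X ≥ 42] ≤ 9/14 ≈ 0.64286.


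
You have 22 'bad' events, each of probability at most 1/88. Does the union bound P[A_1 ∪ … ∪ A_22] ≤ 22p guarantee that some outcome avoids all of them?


Union bound: P[∪_{i=1}^{22} A_i] ≤ Σ_i P[A_i] ≤ 22·p = 22·(1/88) = 1/4.
Numerically: 1/4 ≈ 0.250.
Is 1/4 < 1? YES.
Since P[∪ A_i] ≤ 1/4 < 1, the complement has P[∩ A_i^c] ≥ 1 − 1/4 = 3/4 > 0, so some outcome avoids every A_i.

22·p = 1/4 ≈ 0.250; existence CERTIFIED by the union bound.


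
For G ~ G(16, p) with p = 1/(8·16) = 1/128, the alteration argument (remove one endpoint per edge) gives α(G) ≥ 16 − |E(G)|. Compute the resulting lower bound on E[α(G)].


E[|E(G)|] = C(16, 2)·p = 120 · (1/128) = 15/16.
E[α(G)] ≥ n − E[|E(G)|] = 16 − 15/16 = 241/16.
Numerically: ≈ 15.062500.
(This is only a lower bound; the true E[α(G)] may be larger.)

E[α(G)] ≥ 241/16 ≈ 15.062500.


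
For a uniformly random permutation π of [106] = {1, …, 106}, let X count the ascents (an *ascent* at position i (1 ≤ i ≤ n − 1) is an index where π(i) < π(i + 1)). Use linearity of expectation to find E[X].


Write X = Σ X_I over i = 1, …, 105, with X_I the indicator of one ascent.
There are 105 indicators.
For each fixed i, the pair (π(i), π(i+1)) is a uniformly random ordered pair of distinct values from {1, …, 106}; by symmetry P[π(i) < π(i+1)] = 1/2.
By linearity: E[X] = 105 · (1/2) = (106 − 1) · (1/2) = 105/2 ≈ 52.500000.

E[X] = 105/2 = 52.500000.


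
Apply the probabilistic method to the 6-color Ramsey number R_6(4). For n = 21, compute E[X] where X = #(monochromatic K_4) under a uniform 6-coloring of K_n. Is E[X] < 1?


E[X] = C(21, 4) · 6^{1 − 6} = 5985 · 6^{−5} = 5985/7776.
As a reduced fraction: E[X] = 665/864 ≈ 0.7696759.
Is E[X] < 1? YES.
Since E[X] < 1, there exists a 6-coloring of K_{21} with no monochromatic K_4; hence R_6(4) > 21.

E[X] = 665/864 ≈ 0.7696759; E[X] < 1, so R_6(4) > 21.


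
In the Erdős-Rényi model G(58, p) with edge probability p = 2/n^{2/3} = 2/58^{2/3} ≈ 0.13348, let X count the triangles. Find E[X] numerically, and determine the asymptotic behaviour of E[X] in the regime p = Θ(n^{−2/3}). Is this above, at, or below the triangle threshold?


Number of potential triangles: C(58, 3) = 30856.
Each occurs with probability p³ ≈ (0.13348)³ ≈ 2.3781213e-03.
By linearity: E[X] = C(58, 3)·p³ ≈ 30856 · 2.3781213e-03 ≈ 73.37931.
Since α = 2/3 < 1, p = c/n^{2/3} ≫ 1/n is above the triangle threshold p ~ 1/n. Asymptotically E[X] ~ (c³/6)·n^{3(1−α)} = (2³/6)·n^{1} → ∞; triangles are abundant w.h.p.

E[X] ≈ 73.37931; in regime p = Θ(1/n^{2/3}) E[X] diverges (above the triangle threshold p ~ 1/n).


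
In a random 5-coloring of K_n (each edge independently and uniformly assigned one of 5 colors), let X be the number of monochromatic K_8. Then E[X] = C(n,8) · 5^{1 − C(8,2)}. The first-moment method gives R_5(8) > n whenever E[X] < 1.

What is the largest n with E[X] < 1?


We need C(n, 8) · 5^{1 − 28} < 1, i.e. C(n, 8) < 5^{28 − 1} = 7450580596923828125.
Check values of n near the boundary:
  n = 862: C(862, 8) = 7317951015318931845; 7317951015318931845 < 7450580596923828125? YES
  n = 863: C(863, 8) = 7386423071602617757; 7386423071602617757 < 7450580596923828125? YES
  n = 864: C(864, 8) = 7455455062926006708; 7455455062926006708 < 7450580596923828125? NO
  n = 865: C(865, 8) = 7525050909487743060; 7525050909487743060 < 7450580596923828125? NO
  n = 866: C(866, 8) = 7595214554331451620; 7595214554331451620 < 7450580596923828125? NO
The largest n with C(n, 8) < 7450580596923828125 is n = 863 (where E[X] = 7386423071602617757/7450580596923828125 ≈ 0.9914). Hence R_5(8) > 863, i.e. R_5(8) ≥ 864.

Largest n = 863; hence R_5(8) > 863.


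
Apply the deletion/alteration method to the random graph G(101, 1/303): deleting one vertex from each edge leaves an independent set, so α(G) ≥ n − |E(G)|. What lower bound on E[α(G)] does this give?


E[|E(G)|] = C(101, 2)·p = 5050 · (1/303) = 50/3.
E[α(G)] ≥ n − E[|E(G)|] = 101 − 50/3 = 253/3.
Numerically: ≈ 84.333333.
(This is only a lower bound; the true E[α(G)] may be larger.)

E[α(G)] ≥ 253/3 ≈ 84.333333.


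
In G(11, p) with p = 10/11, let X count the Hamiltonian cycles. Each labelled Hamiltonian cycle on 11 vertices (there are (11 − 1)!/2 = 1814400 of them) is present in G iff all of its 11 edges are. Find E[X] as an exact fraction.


K_11 has (11 − 1)!/2 = 1814400 labelled Hamiltonian cycles.
For each such Hamiltonian cycle H, let X_H = 1 if all 11 edges of H are present in G. Then P[X_H = 1] = p^{11} = (10/11)^{11} = 100000000000/285311670611.
Summing the indicators: E[X] = Σ_H E[X_H] = 1814400 · p^{11} = 1814400 · 100000000000/285311670611 = 181440000000000000/285311670611.
Numerically: E[X] ≈ 6.3594e+05.

E[X] = 1814400 · (10/11)^{11} = 181440000000000000/285311670611 ≈ 6.3594e+05.


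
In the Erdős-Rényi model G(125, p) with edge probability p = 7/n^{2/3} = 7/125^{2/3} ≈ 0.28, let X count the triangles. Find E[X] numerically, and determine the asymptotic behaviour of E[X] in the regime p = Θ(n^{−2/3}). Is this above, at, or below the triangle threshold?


Number of potential triangles: C(125, 3) = 317750.
Each occurs with probability p³ ≈ (0.28)³ ≈ 2.195200e-02.
By linearity: E[X] = C(125, 3)·p³ ≈ 317750 · 2.195200e-02 ≈ 6975.2480.
Since α = 2/3 < 1, p = c/n^{2/3} ≫ 1/n is above the triangle threshold p ~ 1/n. Asymptotically E[X] ~ (c³/6)·n^{3(1−α)} = (7³/6)·n^{1} → ∞; triangles are abundant w.h.p.

E[X] ≈ 6975.2480; in regime p = Θ(1/n^{2/3}) E[X] diverges (above the triangle threshold p ~ 1/n).


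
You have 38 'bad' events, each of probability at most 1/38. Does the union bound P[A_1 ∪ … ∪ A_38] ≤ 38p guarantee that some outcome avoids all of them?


Union bound: P[∪_{i=1}^{38} A_i] ≤ Σ_i P[A_i] ≤ 38·p = 38·(1/38) = 1.
Numerically: 1 ≈ 1.0000.
Is 1 < 1? NO.
Since the bound 1 is ≥ 1, the union bound is uninformative here; it does NOT by itself certify existence.

38·p = 1 ≈ 1.0000; existence NOT certified by the union bound.


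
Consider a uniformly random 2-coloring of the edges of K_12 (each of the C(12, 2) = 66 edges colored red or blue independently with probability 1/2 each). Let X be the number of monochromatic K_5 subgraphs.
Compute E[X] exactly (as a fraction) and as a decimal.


Let X = Σ_S X_S over the C(12, 5) = 792 subsets S of size 5, where X_S = 1 if the K_5 on S is monochromatic.
For a fixed S, the K_5 on S has C(5, 2) = 10 edges. P[all 10 edges red] = (1/2)^10, and likewise for blue, so P[monochromatic] = 2·(1/2)^10 = 2^{1 − 10} = 1/512.
By linearity of expectation: E[X] = C(12, 5) · 2^{1 − 10} = 792 · 1/512 = 99/64.
Numerically: E[X] ≈ 1.546875.

E[X] = C(12,5)·2^(1−C(5,2)) = 99/64 ≈ 1.546875.


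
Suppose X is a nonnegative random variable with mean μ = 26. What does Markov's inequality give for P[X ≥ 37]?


μ = E[X] = 26, a = 37.
Markov: P[X ≥ 37] ≤ μ/a = (26)/37 = 26/37.
Numerically: ≈ 0.703.
(Since a = 37 > μ = 26.000, the bound 26/37 is < 1 and informative.)

P[X ≥ 37] ≤ 26/37 ≈ 0.703.


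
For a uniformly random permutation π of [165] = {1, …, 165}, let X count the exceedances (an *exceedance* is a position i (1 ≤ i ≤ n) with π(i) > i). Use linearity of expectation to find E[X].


Write X = Σ_{i=1}^{165} X_i, where X_i = 1_{π(i) > i}.
For each fixed i, π(i) is uniform over {1, …, 165} (marginal of a uniform permutation), so P[π(i) > i] = (n − i)/n. Summing: Σ_{i=1}^{165} (n − i)/n = (0 + 1 + … + 164)/165 = 165(165 − 1)/(2·165) = (165 − 1)/2.
Hence E[X] = Σ_{i=1}^{165} (165 − i)/165 = 82 ≈ 82.000000.

E[X] = 82 = 82.000000.


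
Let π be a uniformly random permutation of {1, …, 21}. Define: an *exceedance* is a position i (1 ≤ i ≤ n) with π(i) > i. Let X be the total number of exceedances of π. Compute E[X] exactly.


Write X = Σ_{i=1}^{21} X_i, where X_i = 1_{π(i) > i}.
For each fixed i, π(i) is uniform over {1, …, 21} (marginal of a uniform permutation), so P[π(i) > i] = (n − i)/n. Summing: Σ_{i=1}^{21} (n − i)/n = (0 + 1 + … + 20)/21 = 21(21 − 1)/(2·21) = (21 − 1)/2.
Hence E[X] = Σ_{i=1}^{21} (21 − i)/21 = 10 ≈ 10.000000.

E[X] = 10 = 10.000000.


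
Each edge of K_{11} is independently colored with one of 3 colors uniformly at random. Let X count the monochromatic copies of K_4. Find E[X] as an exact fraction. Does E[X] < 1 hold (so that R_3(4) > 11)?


E[X] = C(11, 4) · 3^{1 − 6} = 330 · 3^{−5} = 330/243.
As a reduced fraction: E[X] = 110/81 ≈ 1.358.
Is E[X] < 1? NO.
Since E[X] ≥ 1, the first-moment bound is inconclusive at n = 11; it does NOT by itself certify R_3(4) > 11.

E[X] = 110/81 ≈ 1.358; E[X] ≥ 1; first-moment method inconclusive here.


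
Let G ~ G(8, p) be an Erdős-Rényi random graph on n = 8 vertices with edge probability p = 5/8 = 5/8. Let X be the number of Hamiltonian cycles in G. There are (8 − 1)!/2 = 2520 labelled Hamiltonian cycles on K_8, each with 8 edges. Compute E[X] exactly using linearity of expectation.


K_8 has (8 − 1)!/2 = 2520 labelled Hamiltonian cycles.
For each such Hamiltonian cycle H, let X_H = 1 if all 8 edges of H are present in G. Then P[X_H = 1] = p^{8} = (5/8)^{8} = 390625/16777216.
Summing the indicators: E[X] = Σ_H E[X_H] = 2520 · p^{8} = 2520 · 390625/16777216 = 123046875/2097152.
Numerically: E[X] ≈ 58.7.

E[X] = 2520 · (5/8)^{8} = 123046875/2097152 ≈ 58.7.


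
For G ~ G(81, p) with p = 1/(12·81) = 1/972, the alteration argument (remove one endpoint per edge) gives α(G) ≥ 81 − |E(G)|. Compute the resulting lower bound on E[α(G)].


E[|E(G)|] = C(81, 2)·p = 3240 · (1/972) = 10/3.
E[α(G)] ≥ n − E[|E(G)|] = 81 − 10/3 = 233/3.
Numerically: ≈ 77.6667.
(This is only a lower bound; the true E[α(G)] may be larger.)

E[α(G)] ≥ 233/3 ≈ 77.6667.


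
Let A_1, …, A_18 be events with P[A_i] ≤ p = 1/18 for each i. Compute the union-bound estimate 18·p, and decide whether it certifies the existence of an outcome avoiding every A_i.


Union bound: P[∪_{i=1}^{18} A_i] ≤ Σ_i P[A_i] ≤ 18·p = 18·(1/18) = 1.
Numerically: 1 ≈ 1.000.
Is 1 < 1? NO.
Since the bound 1 is ≥ 1, the union bound is uninformative here; it does NOT by itself certify existence.

18·p = 1 ≈ 1.000; existence NOT certified by the union bound.


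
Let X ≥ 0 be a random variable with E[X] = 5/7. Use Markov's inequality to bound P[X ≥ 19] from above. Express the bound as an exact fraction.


μ = E[X] = 5/7, a = 19.
Markov: P[X ≥ 19] ≤ μ/a = (5/7)/19 = 5/133.
Numerically: ≈ 0.0376.
(Since a = 19 > μ = 0.7143, the bound 5/133 is < 1 and informative.)

P[X ≥ 19] ≤ 5/133 ≈ 0.0376.


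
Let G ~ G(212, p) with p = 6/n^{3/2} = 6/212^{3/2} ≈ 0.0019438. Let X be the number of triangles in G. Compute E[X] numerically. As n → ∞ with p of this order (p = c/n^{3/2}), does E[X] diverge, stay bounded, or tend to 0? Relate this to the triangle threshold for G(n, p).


Number of potential triangles: C(212, 3) = 1565620.
Each occurs with probability p³ ≈ (0.0019438)³ ≈ 7.3441642e-09.
By linearity: E[X] = C(212, 3)·p³ ≈ 1565620 · 7.3441642e-09 ≈ 0.01150.
Since α = 3/2 > 1, p = c/n^{3/2} = o(1/n) is below the triangle threshold p ~ 1/n. Asymptotically E[X] ~ (c³/6)·n^{3(1−α)} = (6³/6)·n^{-1.5} → 0, so by Markov's inequality G has no triangles w.h.p.

E[X] ≈ 0.01150; in regime p = Θ(1/n^{3/2}) E[X] tends to 0 (below the triangle threshold p ~ 1/n).


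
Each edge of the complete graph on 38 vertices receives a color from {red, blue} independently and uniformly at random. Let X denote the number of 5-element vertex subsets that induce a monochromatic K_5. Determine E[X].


Let X = Σ_S X_S over the C(38, 5) = 501942 subsets S of size 5, where X_S = 1 if the K_5 on S is monochromatic.
For a fixed S, the K_5 on S has C(5, 2) = 10 edges. P[all 10 edges red] = (1/2)^10, and likewise for blue, so P[monochromatic] = 2·(1/2)^10 = 2^{1 − 10} = 1/512.
Summing: E[X] = C(38, 5) · 2^{1 − 10} = 501942 · 1/512 = 250971/256.
Numerically: E[X] ≈ 980.355.

E[X] = C(38,5)·2^(1−C(5,2)) = 250971/256 ≈ 980.355.


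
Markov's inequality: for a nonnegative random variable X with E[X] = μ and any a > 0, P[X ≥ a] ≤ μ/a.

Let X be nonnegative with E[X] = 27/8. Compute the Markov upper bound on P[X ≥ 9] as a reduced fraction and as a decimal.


μ = E[X] = 27/8, a = 9.
Markov: P[X ≥ 9] ≤ μ/a = (27/8)/9 = 3/8.
Numerically: ≈ 0.37500.
(Since a = 9 > μ = 3.37500, the bound 3/8 is < 1 and informative.)

P[X ≥ 9] ≤ 3/8 ≈ 0.37500.


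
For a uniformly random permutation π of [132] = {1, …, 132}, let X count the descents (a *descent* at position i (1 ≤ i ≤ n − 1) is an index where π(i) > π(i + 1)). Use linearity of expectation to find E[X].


Write X = Σ X_I over i = 1, …, 131, with X_I the indicator of one descent.
There are 131 indicators.
For each fixed i, the pair (π(i), π(i+1)) is a uniformly random ordered pair of distinct values from {1, …, 132}; by symmetry P[π(i) > π(i+1)] = 1/2.
By linearity: E[X] = 131 · (1/2) = (132 − 1) · (1/2) = 131/2 ≈ 65.500000.

E[X] = 131/2 = 65.500000.


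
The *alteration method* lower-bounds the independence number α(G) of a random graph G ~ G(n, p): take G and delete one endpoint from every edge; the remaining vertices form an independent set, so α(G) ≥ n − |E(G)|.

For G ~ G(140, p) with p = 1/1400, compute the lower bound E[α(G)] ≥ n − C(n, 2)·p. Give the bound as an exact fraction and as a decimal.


E[|E(G)|] = C(140, 2)·p = 9730 · (1/1400) = 139/20.
E[α(G)] ≥ n − E[|E(G)|] = 140 − 139/20 = 2661/20.
Numerically: ≈ 133.0500.
(This is only a lower bound; the true E[α(G)] may be larger.)

E[α(G)] ≥ 2661/20 ≈ 133.0500.


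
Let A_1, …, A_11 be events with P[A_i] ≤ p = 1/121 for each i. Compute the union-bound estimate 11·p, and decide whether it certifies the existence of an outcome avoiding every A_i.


Union bound: P[∪_{i=1}^{11} A_i] ≤ Σ_i P[A_i] ≤ 11·p = 11·(1/121) = 1/11.
Numerically: 1/11 ≈ 0.091.
Is 1/11 < 1? YES.
Since P[∪ A_i] ≤ 1/11 < 1, the complement has P[∩ A_i^c] ≥ 1 − 1/11 = 10/11 > 0, so some outcome avoids every A_i.

11·p = 1/11 ≈ 0.091; existence CERTIFIED by the union bound.


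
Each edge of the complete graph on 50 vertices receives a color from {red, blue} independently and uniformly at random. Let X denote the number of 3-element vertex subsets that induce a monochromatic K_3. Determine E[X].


Let X = Σ_S X_S over the C(50, 3) = 19600 subsets S of size 3, where X_S = 1 if the K_3 on S is monochromatic.
For a fixed S, the K_3 on S has C(3, 2) = 3 edges. P[all 3 edges red] = (1/2)^3, and likewise for blue, so P[monochromatic] = 2·(1/2)^3 = 2^{1 − 3} = 1/4.
Summing: E[X] = C(50, 3) · 2^{1 − 3} = 19600 · 1/4 = 4900.
Numerically: E[X] ≈ 4900.00000.

E[X] = C(50,3)·2^(1−C(3,2)) = 4900 ≈ 4900.00000.


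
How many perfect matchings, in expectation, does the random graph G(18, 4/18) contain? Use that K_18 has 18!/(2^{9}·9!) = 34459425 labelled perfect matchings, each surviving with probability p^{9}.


K_18 has 18!/(2^{9}·9!) = 34459425 labelled perfect matchings.
For each such perfect matching H, let X_H = 1 if all 9 edges of H are present in G. Then P[X_H = 1] = p^{9} = (2/9)^{9} = 512/387420489.
By linearity: E[X] = Σ_H E[X_H] = 34459425 · p^{9} = 34459425 · 512/387420489 = 217817600/4782969.
Numerically: E[X] ≈ 45.5.

E[X] = 34459425 · (2/9)^{9} = 217817600/4782969 ≈ 45.5.


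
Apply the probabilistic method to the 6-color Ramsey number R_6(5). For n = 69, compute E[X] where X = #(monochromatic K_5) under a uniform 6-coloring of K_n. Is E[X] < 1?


E[X] = C(69, 5) · 6^{1 − 10} = 11238513 · 6^{−9} = 11238513/10077696.
As a reduced fraction: E[X] = 3746171/3359232 ≈ 1.1152.
Is E[X] < 1? NO.
Since E[X] ≥ 1, the first-moment bound is inconclusive at n = 69; it does NOT by itself certify R_6(5) > 69.

E[X] = 3746171/3359232 ≈ 1.1152; E[X] ≥ 1; first-moment method inconclusive here.


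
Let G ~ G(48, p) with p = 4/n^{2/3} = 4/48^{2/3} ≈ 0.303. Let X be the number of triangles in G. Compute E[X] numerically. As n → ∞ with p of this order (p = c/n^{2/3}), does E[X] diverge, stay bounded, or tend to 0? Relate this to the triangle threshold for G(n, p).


Number of potential triangles: C(48, 3) = 17296.
Each occurs with probability p³ ≈ (0.303)³ ≈ 2.77778e-02.
By linearity: E[X] = C(48, 3)·p³ ≈ 17296 · 2.77778e-02 ≈ 480.444.
Since α = 2/3 < 1, p = c/n^{2/3} ≫ 1/n is above the triangle threshold p ~ 1/n. Asymptotically E[X] ~ (c³/6)·n^{3(1−α)} = (4³/6)·n^{1} → ∞; triangles are abundant w.h.p.

E[X] ≈ 480.444; in regime p = Θ(1/n^{2/3}) E[X] diverges (above the triangle threshold p ~ 1/n).


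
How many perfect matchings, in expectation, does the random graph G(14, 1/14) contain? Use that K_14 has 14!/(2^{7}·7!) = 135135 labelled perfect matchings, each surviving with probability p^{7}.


K_14 has 14!/(2^{7}·7!) = 135135 labelled perfect matchings.
For each such perfect matching H, let X_H = 1 if all 7 edges of H are present in G. Then P[X_H = 1] = p^{7} = (1/14)^{7} = 1/105413504.
By linearity of expectation: E[X] = Σ_H E[X_H] = 135135 · p^{7} = 135135 · 1/105413504 = 19305/15059072.
Numerically: E[X] ≈ 0.00128.

E[X] = 135135 · (1/14)^{7} = 19305/15059072 ≈ 0.00128.


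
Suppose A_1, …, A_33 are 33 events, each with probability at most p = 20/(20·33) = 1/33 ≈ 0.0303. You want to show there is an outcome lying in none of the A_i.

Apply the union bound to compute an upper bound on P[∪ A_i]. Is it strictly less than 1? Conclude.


Union bound: P[∪_{i=1}^{33} A_i] ≤ Σ_i P[A_i] ≤ 33·p = 33·(1/33) = 1.
Numerically: 1 ≈ 1.0000.
Is 1 < 1? NO.
Since the bound 1 is ≥ 1, the union bound is uninformative here; it does NOT by itself certify existence.

33·p = 1 ≈ 1.0000; existence NOT certified by the union bound.
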